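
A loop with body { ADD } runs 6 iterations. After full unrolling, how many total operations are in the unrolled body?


Loop body operations: ADD (1 op per iteration)
Unrolling 6 iterations:
  Iteration 1: ADD (1 ops)
  Iteration 2: ADD (1 ops)
  Iteration 3: ADD (1 ops)
  Iteration 4: ADD (1 ops)
  Iteration 5: ADD (1 ops)
  Iteration 6: ADD (1 ops)
Total: 6 iterations * 1 ops/iter = 6 operations

6


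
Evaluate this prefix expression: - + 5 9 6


Parsing prefix expression: - + 5 9 6
Step 1: Innermost operation '+ 5 9'
  5 + 9 = 14
Step 2: Outer operation '- [14] 6'
  14 - 6 = 8

8


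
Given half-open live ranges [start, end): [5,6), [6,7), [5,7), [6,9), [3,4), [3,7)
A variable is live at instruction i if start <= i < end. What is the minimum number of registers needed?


Live ranges:
  Var0: [5, 6)
  Var1: [6, 7)
  Var2: [5, 7)
  Var3: [6, 9)
  Var4: [3, 4)
  Var5: [3, 7)
Sweep-line events (position, delta, active):
  pos=3 start -> active=1
  pos=3 start -> active=2
  pos=4 end -> active=1
  pos=5 start -> active=2
  pos=5 start -> active=3
  pos=6 end -> active=2
  pos=6 start -> active=3
  pos=6 start -> active=4
  pos=7 end -> active=3
  pos=7 end -> active=2
  pos=7 end -> active=1
  pos=9 end -> active=0
Maximum simultaneous active: 4
Minimum registers needed: 4

4


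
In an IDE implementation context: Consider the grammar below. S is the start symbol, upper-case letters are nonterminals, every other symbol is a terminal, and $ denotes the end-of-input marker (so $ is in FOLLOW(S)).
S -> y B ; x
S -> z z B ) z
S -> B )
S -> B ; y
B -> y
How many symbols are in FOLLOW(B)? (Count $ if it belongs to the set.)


S is the start symbol and does not occur in any rule body, so FOLLOW(S) = {$}.
Examining every occurrence of B in a rule body:
  S -> y B ; x : B is followed by terminal ';' -> add ';'
  S -> z z B ) z : B is followed by terminal ')' -> add ')'
  S -> B ) : B is followed by terminal ')' -> add ')' (already in the set)
  S -> B ; y : B is followed by terminal ';' -> add ';' (already in the set)
  B -> y : B does not occur in the body -> contributes nothing
FOLLOW(B) = {), ;}
Count: 2

2


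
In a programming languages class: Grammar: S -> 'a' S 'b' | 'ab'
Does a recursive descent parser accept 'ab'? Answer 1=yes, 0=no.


Grammar accepts strings of the form a^n b^n (n >= 1)
Word: 'ab'
Counting: 1 a's and 1 b's
Check: 1 == 1? Yes
Derivation (S -> aSb applied 0 time(s), then S -> ab): S => ab
Accepted

1


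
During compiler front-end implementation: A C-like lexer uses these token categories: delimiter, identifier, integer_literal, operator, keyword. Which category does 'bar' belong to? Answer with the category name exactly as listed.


Token: 'bar'
Checking categories:
  identifier: YES
  integer_literal: no
  operator: no
  keyword: no
  delimiter: no
Category: identifier

identifier


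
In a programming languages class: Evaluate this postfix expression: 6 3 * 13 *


Processing tokens left to right:
Push 6, Push 3
Pop 6 and 3, compute 6 * 3 = 18, push 18
Push 13
Pop 18 and 13, compute 18 * 13 = 234, push 234
Stack result: 234

234


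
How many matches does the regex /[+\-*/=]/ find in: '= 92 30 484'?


Pattern: /[+\-*/=]/ (operators)
Input: '= 92 30 484'
Scanning for matches:
  Match 1: '='
Total matches: 1

1


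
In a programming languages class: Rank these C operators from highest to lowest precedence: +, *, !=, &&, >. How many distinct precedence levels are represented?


Looking up precedence for each operator:
  + -> precedence 5
  * -> precedence 6
  != -> precedence 3
  && -> precedence 2
  > -> precedence 4
Sorted highest to lowest: *, +, >, !=, &&
Distinct precedence values: [6, 5, 4, 3, 2]
Number of distinct levels: 5

5


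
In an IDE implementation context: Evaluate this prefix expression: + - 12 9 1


Parsing prefix expression: + - 12 9 1
Step 1: Innermost operation '- 12 9'
  12 - 9 = 3
Step 2: Outer operation '+ [3] 1'
  3 + 1 = 4

4


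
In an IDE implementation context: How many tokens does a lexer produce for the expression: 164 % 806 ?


Scanning '164 % 806'
Token 1: '164' -> integer_literal
Token 2: '%' -> operator
Token 3: '806' -> integer_literal
Total tokens: 3

3


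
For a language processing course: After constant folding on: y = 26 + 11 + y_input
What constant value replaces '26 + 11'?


Identifying constant sub-expression:
  Original: y = 26 + 11 + y_input
  26 and 11 are both compile-time constants
  Evaluating: 26 + 11 = 37
  After folding: y = 37 + y_input

37


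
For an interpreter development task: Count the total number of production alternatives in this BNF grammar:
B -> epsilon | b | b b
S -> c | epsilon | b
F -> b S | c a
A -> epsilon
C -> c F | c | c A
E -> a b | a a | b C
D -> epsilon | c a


Counting alternatives per rule:
  B: 3 alternative(s)
  S: 3 alternative(s)
  F: 2 alternative(s)
  A: 1 alternative(s)
  C: 3 alternative(s)
  E: 3 alternative(s)
  D: 2 alternative(s)
Sum: 3 + 3 + 2 + 1 + 3 + 3 + 2 = 17

17


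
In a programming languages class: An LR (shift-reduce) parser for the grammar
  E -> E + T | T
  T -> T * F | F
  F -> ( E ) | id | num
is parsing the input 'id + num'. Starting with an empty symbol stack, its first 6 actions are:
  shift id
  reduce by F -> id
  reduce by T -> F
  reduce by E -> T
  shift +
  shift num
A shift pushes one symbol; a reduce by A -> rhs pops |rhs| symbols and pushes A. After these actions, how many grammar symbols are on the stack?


Tracking the symbol stack through each action:
  Action 1: shift 'id' : push -> stack = [id] (size 1)
  Action 2: reduce by F -> id : pop 1, push F -> stack = [F] (size 1)
  Action 3: reduce by T -> F : pop 1, push T -> stack = [T] (size 1)
  Action 4: reduce by E -> T : pop 1, push E -> stack = [E] (size 1)
  Action 5: shift '+' : push -> stack = [E, +] (size 2)
  Action 6: shift 'num' : push -> stack = [E, +, num] (size 3)
Final stack size: 3

3


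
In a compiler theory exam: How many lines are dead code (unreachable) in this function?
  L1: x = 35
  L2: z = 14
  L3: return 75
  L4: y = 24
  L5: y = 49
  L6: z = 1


Analyzing control flow:
  L1: reachable (before return)
  L2: reachable (before return)
  L3: reachable (return statement)
  L4: DEAD (after return at L3)
  L5: DEAD (after return at L3)
  L6: DEAD (after return at L3)
Return at L3, total lines = 6
Dead lines: L4 through L6
Count: 3

3


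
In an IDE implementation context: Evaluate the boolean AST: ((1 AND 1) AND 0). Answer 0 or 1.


Step 1: Evaluate inner node
  1 AND 1 = 1
Step 2: Evaluate root node
  1 AND 0 = 0

0


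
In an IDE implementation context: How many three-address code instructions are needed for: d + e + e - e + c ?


Expression: d + e + e - e + c
Generating three-address code (respecting * over +/- precedence):
  Instruction 1: t1 = d + e
  Instruction 2: t2 = t1 + e
  Instruction 3: t3 = t2 - e
  Instruction 4: t4 = t3 + c
Total instructions: 4

4


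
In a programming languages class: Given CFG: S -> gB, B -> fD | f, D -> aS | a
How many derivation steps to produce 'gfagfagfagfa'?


Grammar: S -> gB, B -> fD | f, D -> aS | a
Deriving 'gfagfagfagfa':
Step 1: S -> gB => gB
Step 2: B -> fD => gfD
Step 3: D -> aS => gfaS
Step 4: S -> gB => gfagB
Step 5: B -> fD => gfagfD
Step 6: D -> aS => gfagfaS
Step 7: S -> gB => gfagfagB
Step 8: B -> fD => gfagfagfD
Step 9: D -> aS => gfagfagfaS
Step 10: S -> gB => gfagfagfagB
Step 11: B -> fD => gfagfagfagfD
Step 12: D -> a => gfagfagfagfa
Total derivation steps: 12

12


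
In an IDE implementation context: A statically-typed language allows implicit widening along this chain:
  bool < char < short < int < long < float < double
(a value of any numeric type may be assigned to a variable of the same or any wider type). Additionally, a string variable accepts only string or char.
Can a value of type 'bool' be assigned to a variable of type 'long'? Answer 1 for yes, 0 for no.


Target variable type: long
Source value type: bool
Numeric ranks: bool=0, long=4
Widening allowed iff rank(source) <= rank(target): 0 <= 4? Yes
Result: 1

1


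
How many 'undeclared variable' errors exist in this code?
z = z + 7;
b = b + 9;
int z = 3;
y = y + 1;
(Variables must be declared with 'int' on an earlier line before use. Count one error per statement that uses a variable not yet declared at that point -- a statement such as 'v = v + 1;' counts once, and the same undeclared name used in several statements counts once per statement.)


Scanning code line by line:
  Line 1: use 'z' -> ERROR (undeclared)
  Line 2: use 'b' -> ERROR (undeclared)
  Line 3: declare 'z' -> declared = ['z']
  Line 4: use 'y' -> ERROR (undeclared)
Total undeclared variable errors: 3

3


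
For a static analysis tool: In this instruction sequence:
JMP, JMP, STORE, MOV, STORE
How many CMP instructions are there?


Scanning instruction sequence for CMP:
  Position 1: JMP
  Position 2: JMP
  Position 3: STORE
  Position 4: MOV
  Position 5: STORE
Matches at positions: []
Total CMP count: 0

0


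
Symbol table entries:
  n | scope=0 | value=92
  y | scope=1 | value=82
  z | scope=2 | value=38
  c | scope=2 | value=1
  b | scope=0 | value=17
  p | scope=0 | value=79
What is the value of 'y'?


Searching symbol table for 'y':
  n | scope=0 | value=92
  y | scope=1 | value=82 <- MATCH
  z | scope=2 | value=38
  c | scope=2 | value=1
  b | scope=0 | value=17
  p | scope=0 | value=79
Found 'y' at scope 1 with value 82

82


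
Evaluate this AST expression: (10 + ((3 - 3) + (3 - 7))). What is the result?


Expression: (10 + ((3 - 3) + (3 - 7)))
Evaluating step by step:
  3 - 3 = 0
  3 - 7 = -4
  0 + -4 = -4
  10 + -4 = 6
Result: 6

6


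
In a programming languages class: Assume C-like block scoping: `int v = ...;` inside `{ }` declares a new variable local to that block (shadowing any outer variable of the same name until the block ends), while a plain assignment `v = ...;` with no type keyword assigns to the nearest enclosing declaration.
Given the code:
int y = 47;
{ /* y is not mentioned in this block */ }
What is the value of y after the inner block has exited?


Analyzing scoping rules:
Outer scope: declares y = 47
Inner block: y is neither redeclared nor assigned -> unchanged
After the block -> 47
Result: 47

47


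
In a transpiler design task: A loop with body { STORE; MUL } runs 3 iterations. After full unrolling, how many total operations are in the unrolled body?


Loop body operations: STORE, MUL (2 ops per iteration)
Unrolling 3 iterations:
  Iteration 1: STORE, MUL (2 ops)
  Iteration 2: STORE, MUL (2 ops)
  Iteration 3: STORE, MUL (2 ops)
Total: 3 iterations * 2 ops/iter = 6 operations

6


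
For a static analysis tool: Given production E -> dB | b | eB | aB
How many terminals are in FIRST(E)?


Production: E -> dB | b | eB | aB
Examining each alternative for leading terminals:
  E -> dB : first terminal = 'd'
  E -> b : first terminal = 'b'
  E -> eB : first terminal = 'e'
  E -> aB : first terminal = 'a'
FIRST(E) = {a, b, d, e}
Count: 4

4


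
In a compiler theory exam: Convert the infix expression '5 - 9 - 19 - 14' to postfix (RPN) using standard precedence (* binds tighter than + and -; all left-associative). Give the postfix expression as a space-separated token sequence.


Applying the shunting-yard algorithm:
  Operand 5 -> output
  Push '-' onto operator stack -> op-stack: [-]
  Operand 9 -> output
  See '-' (prec 1); top '-' (prec 1) >= it -> pop '-' to output
  Push '-' onto operator stack -> op-stack: [-]
  Operand 19 -> output
  See '-' (prec 1); top '-' (prec 1) >= it -> pop '-' to output
  Push '-' onto operator stack -> op-stack: [-]
  Operand 14 -> output
  End of input: pop '-' to output
Postfix result: 5 9 - 19 - 14 -

5 9 - 19 - 14 -


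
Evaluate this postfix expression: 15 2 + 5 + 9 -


Processing tokens left to right:
Push 15, Push 2
Pop 15 and 2, compute 15 + 2 = 17, push 17
Push 5
Pop 17 and 5, compute 17 + 5 = 22, push 22
Push 9
Pop 22 and 9, compute 22 - 9 = 13, push 13
Stack result: 13

13


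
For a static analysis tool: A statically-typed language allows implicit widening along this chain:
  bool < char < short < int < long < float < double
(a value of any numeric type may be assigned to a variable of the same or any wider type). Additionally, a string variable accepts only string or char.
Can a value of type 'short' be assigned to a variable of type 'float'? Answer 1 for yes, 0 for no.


Target variable type: float
Source value type: short
Numeric ranks: short=2, float=5
Widening allowed iff rank(source) <= rank(target): 2 <= 5? Yes
Result: 1

1


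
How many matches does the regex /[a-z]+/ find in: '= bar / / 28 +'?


Pattern: /[a-z]+/ (identifiers)
Input: '= bar / / 28 +'
Scanning for matches:
  Match 1: 'bar'
Total matches: 1

1


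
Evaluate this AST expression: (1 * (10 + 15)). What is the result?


Expression: (1 * (10 + 15))
Evaluating step by step:
  10 + 15 = 25
  1 * 25 = 25
Result: 25

25


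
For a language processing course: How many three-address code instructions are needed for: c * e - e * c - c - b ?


Expression: c * e - e * c - c - b
Generating three-address code (respecting * over +/- precedence):
  Instruction 1: t1 = c * e
  Instruction 2: t2 = e * c
  Instruction 3: t3 = t1 - t2
  Instruction 4: t4 = t3 - c
  Instruction 5: t5 = t4 - b
Total instructions: 5

5


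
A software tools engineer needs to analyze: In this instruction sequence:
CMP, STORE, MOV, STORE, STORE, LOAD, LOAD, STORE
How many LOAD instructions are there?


Scanning instruction sequence for LOAD:
  Position 1: CMP
  Position 2: STORE
  Position 3: MOV
  Position 4: STORE
  Position 5: STORE
  Position 6: LOAD <- MATCH
  Position 7: LOAD <- MATCH
  Position 8: STORE
Matches at positions: [6, 7]
Total LOAD count: 2

2


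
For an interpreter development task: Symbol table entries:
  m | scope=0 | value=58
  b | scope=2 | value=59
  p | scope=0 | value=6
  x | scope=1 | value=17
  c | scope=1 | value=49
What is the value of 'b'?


Searching symbol table for 'b':
  m | scope=0 | value=58
  b | scope=2 | value=59 <- MATCH
  p | scope=0 | value=6
  x | scope=1 | value=17
  c | scope=1 | value=49
Found 'b' at scope 2 with value 59

59


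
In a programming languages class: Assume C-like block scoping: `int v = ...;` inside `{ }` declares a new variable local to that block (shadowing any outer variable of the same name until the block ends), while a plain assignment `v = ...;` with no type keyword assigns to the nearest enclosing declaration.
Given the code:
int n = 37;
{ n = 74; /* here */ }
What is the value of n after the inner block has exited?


Analyzing scoping rules:
Outer scope: declares n = 37
Inner block: 'n = 74;' has no type keyword, so it is an assignment to the outer n (no shadowing)
The assignment changed the outer variable itself, so the new value persists after the block -> 74
Result: 74

74


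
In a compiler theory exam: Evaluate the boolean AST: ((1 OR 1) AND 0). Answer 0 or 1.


Step 1: Evaluate inner node
  1 OR 1 = 1
Step 2: Evaluate root node
  1 AND 0 = 0

0


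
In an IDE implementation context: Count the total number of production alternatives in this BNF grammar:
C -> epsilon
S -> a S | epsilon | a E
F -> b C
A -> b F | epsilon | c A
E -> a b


Counting alternatives per rule:
  C: 1 alternative(s)
  S: 3 alternative(s)
  F: 1 alternative(s)
  A: 3 alternative(s)
  E: 1 alternative(s)
Sum: 1 + 3 + 1 + 3 + 1 = 9

9


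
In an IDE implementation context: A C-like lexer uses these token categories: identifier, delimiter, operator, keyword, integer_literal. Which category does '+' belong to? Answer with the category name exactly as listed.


Token: '+'
Checking categories:
  identifier: no
  integer_literal: no
  operator: YES
  keyword: no
  delimiter: no
Category: operator

operator


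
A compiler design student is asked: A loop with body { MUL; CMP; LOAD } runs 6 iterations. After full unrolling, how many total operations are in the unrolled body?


Loop body operations: MUL, CMP, LOAD (3 ops per iteration)
Unrolling 6 iterations:
  Iteration 1: MUL, CMP, LOAD (3 ops)
  Iteration 2: MUL, CMP, LOAD (3 ops)
  Iteration 3: MUL, CMP, LOAD (3 ops)
  Iteration 4: MUL, CMP, LOAD (3 ops)
  Iteration 5: MUL, CMP, LOAD (3 ops)
  Iteration 6: MUL, CMP, LOAD (3 ops)
Total: 6 iterations * 3 ops/iter = 18 operations

18


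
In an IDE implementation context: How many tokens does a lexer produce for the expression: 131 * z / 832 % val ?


Scanning '131 * z / 832 % val'
Token 1: '131' -> integer_literal
Token 2: '*' -> operator
Token 3: 'z' -> identifier
Token 4: '/' -> operator
Token 5: '832' -> integer_literal
Token 6: '%' -> operator
Token 7: 'val' -> identifier
Total tokens: 7

7


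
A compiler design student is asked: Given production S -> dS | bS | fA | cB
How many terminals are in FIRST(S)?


Production: S -> dS | bS | fA | cB
Examining each alternative for leading terminals:
  S -> dS : first terminal = 'd'
  S -> bS : first terminal = 'b'
  S -> fA : first terminal = 'f'
  S -> cB : first terminal = 'c'
FIRST(S) = {b, c, d, f}
Count: 4

4


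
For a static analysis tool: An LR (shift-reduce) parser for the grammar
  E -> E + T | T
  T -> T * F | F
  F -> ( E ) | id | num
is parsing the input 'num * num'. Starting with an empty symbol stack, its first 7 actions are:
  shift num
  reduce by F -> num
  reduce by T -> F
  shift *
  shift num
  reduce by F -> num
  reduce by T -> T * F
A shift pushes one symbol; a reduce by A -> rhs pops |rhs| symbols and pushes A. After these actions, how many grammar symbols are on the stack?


Tracking the symbol stack through each action:
  Action 1: shift 'num' : push -> stack = [num] (size 1)
  Action 2: reduce by F -> num : pop 1, push F -> stack = [F] (size 1)
  Action 3: reduce by T -> F : pop 1, push T -> stack = [T] (size 1)
  Action 4: shift '*' : push -> stack = [T, *] (size 2)
  Action 5: shift 'num' : push -> stack = [T, *, num] (size 3)
  Action 6: reduce by F -> num : pop 1, push F -> stack = [T, *, F] (size 3)
  Action 7: reduce by T -> T * F : pop 3, push T -> stack = [T] (size 1)
Final stack size: 1

1


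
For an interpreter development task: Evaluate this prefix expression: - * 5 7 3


Parsing prefix expression: - * 5 7 3
Step 1: Innermost operation '* 5 7'
  5 * 7 = 35
Step 2: Outer operation '- [35] 3'
  35 - 3 = 32

32


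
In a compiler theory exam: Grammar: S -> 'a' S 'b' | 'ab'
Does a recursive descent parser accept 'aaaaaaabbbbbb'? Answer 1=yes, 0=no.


Grammar accepts strings of the form a^n b^n (n >= 1)
Word: 'aaaaaaabbbbbb'
Counting: 7 a's and 6 b's
Check: 7 == 6? No
Mismatch: a-count != b-count
Rejected

0


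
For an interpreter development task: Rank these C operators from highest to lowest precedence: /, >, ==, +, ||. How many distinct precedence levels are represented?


Looking up precedence for each operator:
  / -> precedence 6
  > -> precedence 4
  == -> precedence 3
  + -> precedence 5
  || -> precedence 1
Sorted highest to lowest: /, +, >, ==, ||
Distinct precedence values: [6, 5, 4, 3, 1]
Number of distinct levels: 5

5


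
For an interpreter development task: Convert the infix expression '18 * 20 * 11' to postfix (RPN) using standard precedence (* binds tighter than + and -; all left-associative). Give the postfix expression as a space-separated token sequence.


Applying the shunting-yard algorithm:
  Operand 18 -> output
  Push '*' onto operator stack -> op-stack: [*]
  Operand 20 -> output
  See '*' (prec 2); top '*' (prec 2) >= it -> pop '*' to output
  Push '*' onto operator stack -> op-stack: [*]
  Operand 11 -> output
  End of input: pop '*' to output
Postfix result: 18 20 * 11 *

18 20 * 11 *


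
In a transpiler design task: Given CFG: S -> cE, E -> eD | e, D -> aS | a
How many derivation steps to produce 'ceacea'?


Grammar: S -> cE, E -> eD | e, D -> aS | a
Deriving 'ceacea':
Step 1: S -> cE => cE
Step 2: E -> eD => ceD
Step 3: D -> aS => ceaS
Step 4: S -> cE => ceacE
Step 5: E -> eD => ceaceD
Step 6: D -> a => ceacea
Total derivation steps: 6

6


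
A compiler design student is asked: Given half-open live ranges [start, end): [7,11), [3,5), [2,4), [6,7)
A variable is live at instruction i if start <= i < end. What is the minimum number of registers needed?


Live ranges:
  Var0: [7, 11)
  Var1: [3, 5)
  Var2: [2, 4)
  Var3: [6, 7)
Sweep-line events (position, delta, active):
  pos=2 start -> active=1
  pos=3 start -> active=2
  pos=4 end -> active=1
  pos=5 end -> active=0
  pos=6 start -> active=1
  pos=7 end -> active=0
  pos=7 start -> active=1
  pos=11 end -> active=0
Maximum simultaneous active: 2
Minimum registers needed: 2

2


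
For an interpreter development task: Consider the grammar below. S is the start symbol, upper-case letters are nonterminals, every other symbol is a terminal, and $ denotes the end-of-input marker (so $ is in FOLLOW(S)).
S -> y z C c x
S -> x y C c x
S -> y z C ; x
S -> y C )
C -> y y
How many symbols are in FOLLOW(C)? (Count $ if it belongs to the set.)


S is the start symbol and does not occur in any rule body, so FOLLOW(S) = {$}.
Examining every occurrence of C in a rule body:
  S -> y z C c x : C is followed by terminal 'c' -> add 'c'
  S -> x y C c x : C is followed by terminal 'c' -> add 'c' (already in the set)
  S -> y z C ; x : C is followed by terminal ';' -> add ';'
  S -> y C ) : C is followed by terminal ')' -> add ')'
  C -> y y : C does not occur in the body -> contributes nothing
FOLLOW(C) = {), ;, c}
Count: 3

3


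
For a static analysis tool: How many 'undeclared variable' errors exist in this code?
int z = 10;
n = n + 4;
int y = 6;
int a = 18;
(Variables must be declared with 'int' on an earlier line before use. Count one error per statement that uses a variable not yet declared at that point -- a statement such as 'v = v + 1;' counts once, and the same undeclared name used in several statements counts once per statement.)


Scanning code line by line:
  Line 1: declare 'z' -> declared = ['z']
  Line 2: use 'n' -> ERROR (undeclared)
  Line 3: declare 'y' -> declared = ['y', 'z']
  Line 4: declare 'a' -> declared = ['a', 'y', 'z']
Total undeclared variable errors: 1

1


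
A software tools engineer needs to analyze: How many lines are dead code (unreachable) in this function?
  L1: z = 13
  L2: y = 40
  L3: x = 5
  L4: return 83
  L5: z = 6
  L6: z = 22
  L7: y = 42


Analyzing control flow:
  L1: reachable (before return)
  L2: reachable (before return)
  L3: reachable (before return)
  L4: reachable (return statement)
  L5: DEAD (after return at L4)
  L6: DEAD (after return at L4)
  L7: DEAD (after return at L4)
Return at L4, total lines = 7
Dead lines: L5 through L7
Count: 3

3


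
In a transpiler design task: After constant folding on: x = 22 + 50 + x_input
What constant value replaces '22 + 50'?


Identifying constant sub-expression:
  Original: x = 22 + 50 + x_input
  22 and 50 are both compile-time constants
  Evaluating: 22 + 50 = 72
  After folding: x = 72 + x_input

72


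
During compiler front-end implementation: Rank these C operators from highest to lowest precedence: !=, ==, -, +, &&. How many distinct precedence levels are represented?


Looking up precedence for each operator:
  != -> precedence 3
  == -> precedence 3
  - -> precedence 5
  + -> precedence 5
  && -> precedence 2
Sorted highest to lowest: -, +, !=, ==, &&
Distinct precedence values: [5, 3, 2]
Number of distinct levels: 3

3


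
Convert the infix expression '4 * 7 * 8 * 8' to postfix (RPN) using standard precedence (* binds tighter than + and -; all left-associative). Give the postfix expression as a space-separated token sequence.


Applying the shunting-yard algorithm:
  Operand 4 -> output
  Push '*' onto operator stack -> op-stack: [*]
  Operand 7 -> output
  See '*' (prec 2); top '*' (prec 2) >= it -> pop '*' to output
  Push '*' onto operator stack -> op-stack: [*]
  Operand 8 -> output
  See '*' (prec 2); top '*' (prec 2) >= it -> pop '*' to output
  Push '*' onto operator stack -> op-stack: [*]
  Operand 8 -> output
  End of input: pop '*' to output
Postfix result: 4 7 * 8 * 8 *

4 7 * 8 * 8 *


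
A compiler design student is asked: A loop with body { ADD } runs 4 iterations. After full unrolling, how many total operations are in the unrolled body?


Loop body operations: ADD (1 op per iteration)
Unrolling 4 iterations:
  Iteration 1: ADD (1 ops)
  Iteration 2: ADD (1 ops)
  Iteration 3: ADD (1 ops)
  Iteration 4: ADD (1 ops)
Total: 4 iterations * 1 ops/iter = 4 operations

4


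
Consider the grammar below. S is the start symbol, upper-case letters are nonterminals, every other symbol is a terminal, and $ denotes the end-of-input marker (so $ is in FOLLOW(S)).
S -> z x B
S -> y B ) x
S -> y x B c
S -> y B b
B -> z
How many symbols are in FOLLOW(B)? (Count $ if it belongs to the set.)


S is the start symbol and does not occur in any rule body, so FOLLOW(S) = {$}.
Examining every occurrence of B in a rule body:
  S -> z x B : B is at the right end -> add FOLLOW(S) = {$}
  S -> y B ) x : B is followed by terminal ')' -> add ')'
  S -> y x B c : B is followed by terminal 'c' -> add 'c'
  S -> y B b : B is followed by terminal 'b' -> add 'b'
  B -> z : B does not occur in the body -> contributes nothing
FOLLOW(B) = {), b, c, $}
Count: 4

4


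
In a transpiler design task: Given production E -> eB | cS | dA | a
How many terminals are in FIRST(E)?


Production: E -> eB | cS | dA | a
Examining each alternative for leading terminals:
  E -> eB : first terminal = 'e'
  E -> cS : first terminal = 'c'
  E -> dA : first terminal = 'd'
  E -> a : first terminal = 'a'
FIRST(E) = {a, c, d, e}
Count: 4

4


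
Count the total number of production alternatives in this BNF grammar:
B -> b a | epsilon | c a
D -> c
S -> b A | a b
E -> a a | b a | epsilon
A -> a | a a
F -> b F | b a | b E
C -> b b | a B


Counting alternatives per rule:
  B: 3 alternative(s)
  D: 1 alternative(s)
  S: 2 alternative(s)
  E: 3 alternative(s)
  A: 2 alternative(s)
  F: 3 alternative(s)
  C: 2 alternative(s)
Sum: 3 + 1 + 2 + 3 + 2 + 3 + 2 = 16

16


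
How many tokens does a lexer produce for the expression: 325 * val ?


Scanning '325 * val'
Token 1: '325' -> integer_literal
Token 2: '*' -> operator
Token 3: 'val' -> identifier
Total tokens: 3

3


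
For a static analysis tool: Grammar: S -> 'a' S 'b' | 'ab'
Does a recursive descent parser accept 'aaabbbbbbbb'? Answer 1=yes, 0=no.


Grammar accepts strings of the form a^n b^n (n >= 1)
Word: 'aaabbbbbbbb'
Counting: 3 a's and 8 b's
Check: 3 == 8? No
Mismatch: a-count != b-count
Rejected

0


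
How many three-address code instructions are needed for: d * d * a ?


Expression: d * d * a
Generating three-address code (respecting * over +/- precedence):
  Instruction 1: t1 = d * d
  Instruction 2: t2 = t1 * a
Total instructions: 2

2


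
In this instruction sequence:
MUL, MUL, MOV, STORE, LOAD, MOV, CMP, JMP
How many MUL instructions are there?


Scanning instruction sequence for MUL:
  Position 1: MUL <- MATCH
  Position 2: MUL <- MATCH
  Position 3: MOV
  Position 4: STORE
  Position 5: LOAD
  Position 6: MOV
  Position 7: CMP
  Position 8: JMP
Matches at positions: [1, 2]
Total MUL count: 2

2


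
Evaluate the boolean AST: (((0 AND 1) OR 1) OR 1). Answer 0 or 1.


Step 1: Evaluate inner node
  0 AND 1 = 0
Step 2: Evaluate next node
  0 OR 1 = 1
Step 3: Evaluate root node
  1 OR 1 = 1

1


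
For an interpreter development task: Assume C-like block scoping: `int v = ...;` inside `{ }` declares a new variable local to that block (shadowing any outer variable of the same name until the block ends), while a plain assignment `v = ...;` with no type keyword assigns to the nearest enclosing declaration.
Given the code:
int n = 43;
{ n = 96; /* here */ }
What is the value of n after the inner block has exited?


Analyzing scoping rules:
Outer scope: declares n = 43
Inner block: 'n = 96;' has no type keyword, so it is an assignment to the outer n (no shadowing)
The assignment changed the outer variable itself, so the new value persists after the block -> 96
Result: 96

96


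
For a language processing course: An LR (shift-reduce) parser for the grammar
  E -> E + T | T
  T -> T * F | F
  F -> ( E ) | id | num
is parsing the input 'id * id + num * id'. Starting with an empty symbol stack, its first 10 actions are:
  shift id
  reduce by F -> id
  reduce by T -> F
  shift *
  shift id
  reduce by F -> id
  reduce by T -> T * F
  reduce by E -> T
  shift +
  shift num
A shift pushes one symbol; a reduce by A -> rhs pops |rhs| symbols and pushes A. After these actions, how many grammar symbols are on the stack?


Tracking the symbol stack through each action:
  Action 1: shift 'id' : push -> stack = [id] (size 1)
  Action 2: reduce by F -> id : pop 1, push F -> stack = [F] (size 1)
  Action 3: reduce by T -> F : pop 1, push T -> stack = [T] (size 1)
  Action 4: shift '*' : push -> stack = [T, *] (size 2)
  Action 5: shift 'id' : push -> stack = [T, *, id] (size 3)
  Action 6: reduce by F -> id : pop 1, push F -> stack = [T, *, F] (size 3)
  Action 7: reduce by T -> T * F : pop 3, push T -> stack = [T] (size 1)
  Action 8: reduce by E -> T : pop 1, push E -> stack = [E] (size 1)
  Action 9: shift '+' : push -> stack = [E, +] (size 2)
  Action 10: shift 'num' : push -> stack = [E, +, num] (size 3)
Final stack size: 3

3


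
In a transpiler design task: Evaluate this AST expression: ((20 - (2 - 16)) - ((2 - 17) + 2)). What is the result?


Expression: ((20 - (2 - 16)) - ((2 - 17) + 2))
Evaluating step by step:
  2 - 16 = -14
  20 - -14 = 34
  2 - 17 = -15
  -15 + 2 = -13
  34 - -13 = 47
Result: 47

47


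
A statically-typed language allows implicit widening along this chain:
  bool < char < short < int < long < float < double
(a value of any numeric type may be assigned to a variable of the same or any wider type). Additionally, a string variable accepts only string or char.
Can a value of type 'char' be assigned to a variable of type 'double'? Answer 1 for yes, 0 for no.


Target variable type: double
Source value type: char
Numeric ranks: char=1, double=6
Widening allowed iff rank(source) <= rank(target): 1 <= 6? Yes
Result: 1

1


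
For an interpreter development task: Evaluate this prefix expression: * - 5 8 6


Parsing prefix expression: * - 5 8 6
Step 1: Innermost operation '- 5 8'
  5 - 8 = -3
Step 2: Outer operation '* [-3] 6'
  -3 * 6 = -18

-18


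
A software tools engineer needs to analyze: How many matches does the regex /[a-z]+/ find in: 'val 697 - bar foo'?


Pattern: /[a-z]+/ (identifiers)
Input: 'val 697 - bar foo'
Scanning for matches:
  Match 1: 'val'
  Match 2: 'bar'
  Match 3: 'foo'
Total matches: 3

3


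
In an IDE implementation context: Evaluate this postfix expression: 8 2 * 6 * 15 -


Processing tokens left to right:
Push 8, Push 2
Pop 8 and 2, compute 8 * 2 = 16, push 16
Push 6
Pop 16 and 6, compute 16 * 6 = 96, push 96
Push 15
Pop 96 and 15, compute 96 - 15 = 81, push 81
Stack result: 81

81


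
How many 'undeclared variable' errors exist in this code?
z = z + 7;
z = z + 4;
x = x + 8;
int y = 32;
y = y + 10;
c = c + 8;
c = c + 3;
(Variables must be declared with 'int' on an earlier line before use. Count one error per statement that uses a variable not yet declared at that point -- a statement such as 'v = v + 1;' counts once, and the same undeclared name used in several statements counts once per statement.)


Scanning code line by line:
  Line 1: use 'z' -> ERROR (undeclared)
  Line 2: use 'z' -> ERROR (undeclared)
  Line 3: use 'x' -> ERROR (undeclared)
  Line 4: declare 'y' -> declared = ['y']
  Line 5: use 'y' -> OK (declared)
  Line 6: use 'c' -> ERROR (undeclared)
  Line 7: use 'c' -> ERROR (undeclared)
Total undeclared variable errors: 5

5


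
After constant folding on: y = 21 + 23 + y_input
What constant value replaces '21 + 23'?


Identifying constant sub-expression:
  Original: y = 21 + 23 + y_input
  21 and 23 are both compile-time constants
  Evaluating: 21 + 23 = 44
  After folding: y = 44 + y_input

44


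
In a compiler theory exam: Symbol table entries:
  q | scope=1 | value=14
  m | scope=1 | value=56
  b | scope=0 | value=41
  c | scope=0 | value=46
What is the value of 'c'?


Searching symbol table for 'c':
  q | scope=1 | value=14
  m | scope=1 | value=56
  b | scope=0 | value=41
  c | scope=0 | value=46 <- MATCH
Found 'c' at scope 0 with value 46

46


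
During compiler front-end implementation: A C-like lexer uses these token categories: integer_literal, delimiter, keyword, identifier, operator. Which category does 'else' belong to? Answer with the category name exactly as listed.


Token: 'else'
Checking categories:
  identifier: no
  integer_literal: no
  operator: no
  keyword: YES
  delimiter: no
Category: keyword

keyword


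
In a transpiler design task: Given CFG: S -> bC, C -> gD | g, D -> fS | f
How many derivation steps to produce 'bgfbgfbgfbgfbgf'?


Grammar: S -> bC, C -> gD | g, D -> fS | f
Deriving 'bgfbgfbgfbgfbgf':
Step 1: S -> bC => bC
Step 2: C -> gD => bgD
Step 3: D -> fS => bgfS
Step 4: S -> bC => bgfbC
Step 5: C -> gD => bgfbgD
Step 6: D -> fS => bgfbgfS
Step 7: S -> bC => bgfbgfbC
Step 8: C -> gD => bgfbgfbgD
Step 9: D -> fS => bgfbgfbgfS
Step 10: S -> bC => bgfbgfbgfbC
Step 11: C -> gD => bgfbgfbgfbgD
Step 12: D -> fS => bgfbgfbgfbgfS
Step 13: S -> bC => bgfbgfbgfbgfbC
Step 14: C -> gD => bgfbgfbgfbgfbgD
Step 15: D -> f => bgfbgfbgfbgfbgf
Total derivation steps: 15

15


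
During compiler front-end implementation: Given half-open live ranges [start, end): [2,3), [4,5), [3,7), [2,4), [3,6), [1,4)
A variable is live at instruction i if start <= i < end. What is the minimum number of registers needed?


Live ranges:
  Var0: [2, 3)
  Var1: [4, 5)
  Var2: [3, 7)
  Var3: [2, 4)
  Var4: [3, 6)
  Var5: [1, 4)
Sweep-line events (position, delta, active):
  pos=1 start -> active=1
  pos=2 start -> active=2
  pos=2 start -> active=3
  pos=3 end -> active=2
  pos=3 start -> active=3
  pos=3 start -> active=4
  pos=4 end -> active=3
  pos=4 end -> active=2
  pos=4 start -> active=3
  pos=5 end -> active=2
  pos=6 end -> active=1
  pos=7 end -> active=0
Maximum simultaneous active: 4
Minimum registers needed: 4

4


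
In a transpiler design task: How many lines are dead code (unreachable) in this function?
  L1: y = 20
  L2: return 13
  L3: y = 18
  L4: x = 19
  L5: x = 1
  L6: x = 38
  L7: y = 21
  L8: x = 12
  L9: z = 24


Analyzing control flow:
  L1: reachable (before return)
  L2: reachable (return statement)
  L3: DEAD (after return at L2)
  L4: DEAD (after return at L2)
  L5: DEAD (after return at L2)
  L6: DEAD (after return at L2)
  L7: DEAD (after return at L2)
  L8: DEAD (after return at L2)
  L9: DEAD (after return at L2)
Return at L2, total lines = 9
Dead lines: L3 through L9
Count: 7

7


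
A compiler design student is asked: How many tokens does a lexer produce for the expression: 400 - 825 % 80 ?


Scanning '400 - 825 % 80'
Token 1: '400' -> integer_literal
Token 2: '-' -> operator
Token 3: '825' -> integer_literal
Token 4: '%' -> operator
Token 5: '80' -> integer_literal
Total tokens: 5

5


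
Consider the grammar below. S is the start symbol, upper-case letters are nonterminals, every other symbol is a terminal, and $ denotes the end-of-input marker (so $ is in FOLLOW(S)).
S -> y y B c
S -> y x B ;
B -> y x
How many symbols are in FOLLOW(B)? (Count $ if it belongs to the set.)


S is the start symbol and does not occur in any rule body, so FOLLOW(S) = {$}.
Examining every occurrence of B in a rule body:
  S -> y y B c : B is followed by terminal 'c' -> add 'c'
  S -> y x B ; : B is followed by terminal ';' -> add ';'
  B -> y x : B does not occur in the body -> contributes nothing
FOLLOW(B) = {;, c}
Count: 2

2


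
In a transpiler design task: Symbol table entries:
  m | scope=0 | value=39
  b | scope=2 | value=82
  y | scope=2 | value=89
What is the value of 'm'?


Searching symbol table for 'm':
  m | scope=0 | value=39 <- MATCH
  b | scope=2 | value=82
  y | scope=2 | value=89
Found 'm' at scope 0 with value 39

39


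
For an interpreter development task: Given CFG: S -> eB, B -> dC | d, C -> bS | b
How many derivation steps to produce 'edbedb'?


Grammar: S -> eB, B -> dC | d, C -> bS | b
Deriving 'edbedb':
Step 1: S -> eB => eB
Step 2: B -> dC => edC
Step 3: C -> bS => edbS
Step 4: S -> eB => edbeB
Step 5: B -> dC => edbedC
Step 6: C -> b => edbedb
Total derivation steps: 6

6


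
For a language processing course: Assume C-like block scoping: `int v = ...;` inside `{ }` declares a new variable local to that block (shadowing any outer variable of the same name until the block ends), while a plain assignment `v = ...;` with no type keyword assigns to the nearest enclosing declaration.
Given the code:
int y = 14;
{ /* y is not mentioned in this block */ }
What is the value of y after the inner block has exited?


Analyzing scoping rules:
Outer scope: declares y = 14
Inner block: y is neither redeclared nor assigned -> unchanged
After the block -> 14
Result: 14

14


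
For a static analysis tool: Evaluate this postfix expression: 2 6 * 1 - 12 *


Processing tokens left to right:
Push 2, Push 6
Pop 2 and 6, compute 2 * 6 = 12, push 12
Push 1
Pop 12 and 1, compute 12 - 1 = 11, push 11
Push 12
Pop 11 and 12, compute 11 * 12 = 132, push 132
Stack result: 132

132


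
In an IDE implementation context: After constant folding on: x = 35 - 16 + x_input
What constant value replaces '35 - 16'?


Identifying constant sub-expression:
  Original: x = 35 - 16 + x_input
  35 and 16 are both compile-time constants
  Evaluating: 35 - 16 = 19
  After folding: x = 19 + x_input

19


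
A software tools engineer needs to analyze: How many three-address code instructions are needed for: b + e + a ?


Expression: b + e + a
Generating three-address code (respecting * over +/- precedence):
  Instruction 1: t1 = b + e
  Instruction 2: t2 = t1 + a
Total instructions: 2

2


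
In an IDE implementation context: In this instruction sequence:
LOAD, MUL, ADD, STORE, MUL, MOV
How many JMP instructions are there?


Scanning instruction sequence for JMP:
  Position 1: LOAD
  Position 2: MUL
  Position 3: ADD
  Position 4: STORE
  Position 5: MUL
  Position 6: MOV
Matches at positions: []
Total JMP count: 0

0


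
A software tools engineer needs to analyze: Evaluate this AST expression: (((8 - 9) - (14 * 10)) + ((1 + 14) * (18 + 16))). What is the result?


Expression: (((8 - 9) - (14 * 10)) + ((1 + 14) * (18 + 16)))
Evaluating step by step:
  8 - 9 = -1
  14 * 10 = 140
  -1 - 140 = -141
  1 + 14 = 15
  18 + 16 = 34
  15 * 34 = 510
  -141 + 510 = 369
Result: 369

369


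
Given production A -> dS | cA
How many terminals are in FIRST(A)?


Production: A -> dS | cA
Examining each alternative for leading terminals:
  A -> dS : first terminal = 'd'
  A -> cA : first terminal = 'c'
FIRST(A) = {c, d}
Count: 2

2


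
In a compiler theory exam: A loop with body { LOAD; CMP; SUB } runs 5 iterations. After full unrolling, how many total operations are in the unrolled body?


Loop body operations: LOAD, CMP, SUB (3 ops per iteration)
Unrolling 5 iterations:
  Iteration 1: LOAD, CMP, SUB (3 ops)
  Iteration 2: LOAD, CMP, SUB (3 ops)
  Iteration 3: LOAD, CMP, SUB (3 ops)
  Iteration 4: LOAD, CMP, SUB (3 ops)
  Iteration 5: LOAD, CMP, SUB (3 ops)
Total: 5 iterations * 3 ops/iter = 15 operations

15


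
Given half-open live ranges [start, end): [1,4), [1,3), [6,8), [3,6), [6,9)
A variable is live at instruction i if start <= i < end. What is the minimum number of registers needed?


Live ranges:
  Var0: [1, 4)
  Var1: [1, 3)
  Var2: [6, 8)
  Var3: [3, 6)
  Var4: [6, 9)
Sweep-line events (position, delta, active):
  pos=1 start -> active=1
  pos=1 start -> active=2
  pos=3 end -> active=1
  pos=3 start -> active=2
  pos=4 end -> active=1
  pos=6 end -> active=0
  pos=6 start -> active=1
  pos=6 start -> active=2
  pos=8 end -> active=1
  pos=9 end -> active=0
Maximum simultaneous active: 2
Minimum registers needed: 2

2
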